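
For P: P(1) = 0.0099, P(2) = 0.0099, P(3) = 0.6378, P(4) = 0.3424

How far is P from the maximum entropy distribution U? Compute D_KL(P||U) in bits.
0.9249 bits

U(i) = 1/4 for all i

D_KL(P||U) = Σ P(x) log₂(P(x) / (1/4))
           = Σ P(x) log₂(P(x)) + log₂(4)
           = log₂(4) - H(P)

H(P) = -Σ P(x) log₂(P(x)):
  -P(1)·log₂(P(1)) = -(0.0099)·log₂(0.0099) = 0.06592
  -P(2)·log₂(P(2)) = -(0.0099)·log₂(0.0099) = 0.06592
  -P(3)·log₂(P(3)) = -(0.6378)·log₂(0.6378) = 0.41382
  -P(4)·log₂(P(4)) = -(0.3424)·log₂(0.3424) = 0.52943
H(P) = 0.06592 + 0.06592 + 0.41382 + 0.52943 = 1.07509 bits

log₂(4) = 2.00000 bits

D_KL(P||U) = 2.00000 - 1.07509 = 0.92491 ≈ 0.9249 bits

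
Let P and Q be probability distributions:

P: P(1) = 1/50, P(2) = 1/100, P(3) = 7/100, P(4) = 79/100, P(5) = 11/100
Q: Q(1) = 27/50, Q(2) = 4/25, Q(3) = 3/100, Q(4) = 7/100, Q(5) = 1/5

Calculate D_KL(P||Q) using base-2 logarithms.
2.6178 bits

D_KL(P||Q) = Σ P(x) log₂(P(x)/Q(x))

Computing term by term:
  P(1)·log₂(P(1)/Q(1)) = (1/50)·log₂((1/50)/(27/50)) = -0.09510
  P(2)·log₂(P(2)/Q(2)) = (1/100)·log₂((1/100)/(4/25)) = -0.04000
  P(3)·log₂(P(3)/Q(3)) = (7/100)·log₂((7/100)/(3/100)) = 0.08557
  P(4)·log₂(P(4)/Q(4)) = (79/100)·log₂((79/100)/(7/100)) = 2.76218
  P(5)·log₂(P(5)/Q(5)) = (11/100)·log₂((11/100)/(1/5)) = -0.09487

D_KL(P||Q) = -0.09510 - 0.04000 + 0.08557 + 2.76218 - 0.09487 = 2.61778 ≈ 2.6178 bits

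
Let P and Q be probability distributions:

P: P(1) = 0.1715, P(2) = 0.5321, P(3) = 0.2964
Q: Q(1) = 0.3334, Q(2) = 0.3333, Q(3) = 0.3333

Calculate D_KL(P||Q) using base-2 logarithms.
0.1445 bits

D_KL(P||Q) = Σ P(x) log₂(P(x)/Q(x))

Computing term by term:
  P(1)·log₂(P(1)/Q(1)) = 0.1715·log₂(0.1715/0.3334) = -0.16448
  P(2)·log₂(P(2)/Q(2)) = 0.5321·log₂(0.5321/0.3333) = 0.35910
  P(3)·log₂(P(3)/Q(3)) = 0.2964·log₂(0.2964/0.3333) = -0.05017

D_KL(P||Q) = -0.16448 + 0.35910 - 0.05017 = 0.14445 ≈ 0.1445 bits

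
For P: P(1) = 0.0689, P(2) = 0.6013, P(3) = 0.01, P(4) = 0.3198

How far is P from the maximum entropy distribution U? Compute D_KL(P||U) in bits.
0.7004 bits

U(i) = 1/4 for all i

D_KL(P||U) = Σ P(x) log₂(P(x) / (1/4))
           = Σ P(x) log₂(P(x)) + log₂(4)
           = log₂(4) - H(P)

H(P) = -Σ P(x) log₂(P(x)):
  -P(1)·log₂(P(1)) = -(0.0689)·log₂(0.0689) = 0.26591
  -P(2)·log₂(P(2)) = -(0.6013)·log₂(0.6013) = 0.44126
  -P(3)·log₂(P(3)) = -(0.01)·log₂(0.01) = 0.06644
  -P(4)·log₂(P(4)) = -(0.3198)·log₂(0.3198) = 0.52599
H(P) = 0.26591 + 0.44126 + 0.06644 + 0.52599 = 1.29960 bits

log₂(4) = 2.00000 bits

D_KL(P||U) = 2.00000 - 1.29960 = 0.70040 ≈ 0.7004 bits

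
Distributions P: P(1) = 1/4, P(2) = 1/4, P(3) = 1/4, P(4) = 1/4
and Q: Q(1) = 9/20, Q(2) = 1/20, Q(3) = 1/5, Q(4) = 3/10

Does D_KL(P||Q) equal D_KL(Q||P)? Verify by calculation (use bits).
D_KL(P||Q) = 0.3832 bits, D_KL(Q||P) = 0.2800 bits. No — D_KL(P||Q) ≠ D_KL(Q||P) for this pair.

D_KL(P||Q) = Σ P(x) log₂(P(x)/Q(x))

Computing term by term:
  P(1)·log₂(P(1)/Q(1)) = (1/4)·log₂((1/4)/(9/20)) = -0.21200
  P(2)·log₂(P(2)/Q(2)) = (1/4)·log₂((1/4)/(1/20)) = 0.58048
  P(3)·log₂(P(3)/Q(3)) = (1/4)·log₂((1/4)/(1/5)) = 0.08048
  P(4)·log₂(P(4)/Q(4)) = (1/4)·log₂((1/4)/(3/10)) = -0.06576

D_KL(P||Q) = -0.21200 + 0.58048 + 0.08048 - 0.06576 = 0.38320 ≈ 0.3832 bits

D_KL(Q||P) = Σ Q(x) log₂(Q(x)/P(x))

Computing term by term:
  Q(1)·log₂(Q(1)/P(1)) = (9/20)·log₂((9/20)/(1/4)) = 0.38160
  Q(2)·log₂(Q(2)/P(2)) = (1/20)·log₂((1/20)/(1/4)) = -0.11610
  Q(3)·log₂(Q(3)/P(3)) = (1/5)·log₂((1/5)/(1/4)) = -0.06439
  Q(4)·log₂(Q(4)/P(4)) = (3/10)·log₂((3/10)/(1/4)) = 0.07891

D_KL(Q||P) = 0.38160 - 0.11610 - 0.06439 + 0.07891 = 0.28002 ≈ 0.2800 bits

These are NOT equal (difference: 0.1032 bits). KL divergence is asymmetric: D_KL(P||Q) ≠ D_KL(Q||P) in general.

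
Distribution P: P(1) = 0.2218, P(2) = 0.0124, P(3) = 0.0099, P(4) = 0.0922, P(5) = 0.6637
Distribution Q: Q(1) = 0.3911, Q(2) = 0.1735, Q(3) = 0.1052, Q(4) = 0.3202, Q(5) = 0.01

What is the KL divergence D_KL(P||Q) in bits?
3.5890 bits

D_KL(P||Q) = Σ P(x) log₂(P(x)/Q(x))

Computing term by term:
  P(1)·log₂(P(1)/Q(1)) = 0.2218·log₂(0.2218/0.3911) = -0.18149
  P(2)·log₂(P(2)/Q(2)) = 0.0124·log₂(0.0124/0.1735) = -0.04720
  P(3)·log₂(P(3)/Q(3)) = 0.0099·log₂(0.0099/0.1052) = -0.03375
  P(4)·log₂(P(4)/Q(4)) = 0.0922·log₂(0.0922/0.3202) = -0.16560
  P(5)·log₂(P(5)/Q(5)) = 0.6637·log₂(0.6637/0.01) = 4.01702

D_KL(P||Q) = -0.18149 - 0.04720 - 0.03375 - 0.16560 + 4.01702 = 3.58898 ≈ 3.5890 bits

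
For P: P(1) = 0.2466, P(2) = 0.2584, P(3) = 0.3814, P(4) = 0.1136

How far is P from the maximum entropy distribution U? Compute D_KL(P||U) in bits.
0.1106 bits

U(i) = 1/4 for all i

D_KL(P||U) = Σ P(x) log₂(P(x) / (1/4))
           = Σ P(x) log₂(P(x)) + log₂(4)
           = log₂(4) - H(P)

H(P) = -Σ P(x) log₂(P(x)):
  -P(1)·log₂(P(1)) = -(0.2466)·log₂(0.2466) = 0.49807
  -P(2)·log₂(P(2)) = -(0.2584)·log₂(0.2584) = 0.50448
  -P(3)·log₂(P(3)) = -(0.3814)·log₂(0.3814) = 0.53038
  -P(4)·log₂(P(4)) = -(0.1136)·log₂(0.1136) = 0.35647
H(P) = 0.49807 + 0.50448 + 0.53038 + 0.35647 = 1.88940 bits

log₂(4) = 2.00000 bits

D_KL(P||U) = 2.00000 - 1.88940 = 0.11060 ≈ 0.1106 bits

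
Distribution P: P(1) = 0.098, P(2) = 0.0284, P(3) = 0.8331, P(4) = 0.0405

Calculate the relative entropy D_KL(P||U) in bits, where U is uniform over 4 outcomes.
1.1189 bits

U(i) = 1/4 for all i

D_KL(P||U) = Σ P(x) log₂(P(x) / (1/4))
           = Σ P(x) log₂(P(x)) + log₂(4)
           = log₂(4) - H(P)

H(P) = -Σ P(x) log₂(P(x)):
  -P(1)·log₂(P(1)) = -(0.098)·log₂(0.098) = 0.32841
  -P(2)·log₂(P(2)) = -(0.0284)·log₂(0.0284) = 0.14592
  -P(3)·log₂(P(3)) = -(0.8331)·log₂(0.8331) = 0.21947
  -P(4)·log₂(P(4)) = -(0.0405)·log₂(0.0405) = 0.18735
H(P) = 0.32841 + 0.14592 + 0.21947 + 0.18735 = 0.88115 bits

log₂(4) = 2.00000 bits

D_KL(P||U) = 2.00000 - 0.88115 = 1.11885 ≈ 1.1189 bits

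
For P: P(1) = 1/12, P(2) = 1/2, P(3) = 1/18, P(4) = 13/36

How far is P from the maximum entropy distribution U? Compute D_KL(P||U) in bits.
0.4389 bits

U(i) = 1/4 for all i

D_KL(P||U) = Σ P(x) log₂(P(x) / (1/4))
           = Σ P(x) log₂(P(x)) + log₂(4)
           = log₂(4) - H(P)

H(P) = -Σ P(x) log₂(P(x)):
  -P(1)·log₂(P(1)) = -(1/12)·log₂(1/12) = 0.29875
  -P(2)·log₂(P(2)) = -(1/2)·log₂(1/2) = 0.50000
  -P(3)·log₂(P(3)) = -(1/18)·log₂(1/18) = 0.23166
  -P(4)·log₂(P(4)) = -(13/36)·log₂(13/36) = 0.53065
H(P) = 0.29875 + 0.50000 + 0.23166 + 0.53065 = 1.56106 bits

log₂(4) = 2.00000 bits

D_KL(P||U) = 2.00000 - 1.56106 = 0.43894 ≈ 0.4389 bits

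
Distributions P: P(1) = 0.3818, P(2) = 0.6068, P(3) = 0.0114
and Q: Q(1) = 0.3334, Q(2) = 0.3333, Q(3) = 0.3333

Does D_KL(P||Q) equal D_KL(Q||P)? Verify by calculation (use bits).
D_KL(P||Q) = 0.5437 bits, D_KL(Q||P) = 1.2698 bits. No — D_KL(P||Q) ≠ D_KL(Q||P) for this pair.

D_KL(P||Q) = Σ P(x) log₂(P(x)/Q(x))

Computing term by term:
  P(1)·log₂(P(1)/Q(1)) = 0.3818·log₂(0.3818/0.3334) = 0.07467
  P(2)·log₂(P(2)/Q(2)) = 0.6068·log₂(0.6068/0.3333) = 0.52452
  P(3)·log₂(P(3)/Q(3)) = 0.0114·log₂(0.0114/0.3333) = -0.05551

D_KL(P||Q) = 0.07467 + 0.52452 - 0.05551 = 0.54368 ≈ 0.5437 bits

D_KL(Q||P) = Σ Q(x) log₂(Q(x)/P(x))

Computing term by term:
  Q(1)·log₂(Q(1)/P(1)) = 0.3334·log₂(0.3334/0.3818) = -0.06520
  Q(2)·log₂(Q(2)/P(2)) = 0.3333·log₂(0.3333/0.6068) = -0.28810
  Q(3)·log₂(Q(3)/P(3)) = 0.3333·log₂(0.3333/0.0114) = 1.62308

D_KL(Q||P) = -0.06520 - 0.28810 + 1.62308 = 1.26978 ≈ 1.2698 bits

These are NOT equal (difference: 0.7261 bits). KL divergence is asymmetric: D_KL(P||Q) ≠ D_KL(Q||P) in general.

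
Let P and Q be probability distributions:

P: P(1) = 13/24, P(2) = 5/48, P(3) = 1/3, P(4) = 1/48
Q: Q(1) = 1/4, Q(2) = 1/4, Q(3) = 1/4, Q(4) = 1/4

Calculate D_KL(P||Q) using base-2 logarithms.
0.5363 bits

D_KL(P||Q) = Σ P(x) log₂(P(x)/Q(x))

Computing term by term:
  P(1)·log₂(P(1)/Q(1)) = (13/24)·log₂((13/24)/(1/4)) = 0.60422
  P(2)·log₂(P(2)/Q(2)) = (5/48)·log₂((5/48)/(1/4)) = -0.13157
  P(3)·log₂(P(3)/Q(3)) = (1/3)·log₂((1/3)/(1/4)) = 0.13835
  P(4)·log₂(P(4)/Q(4)) = (1/48)·log₂((1/48)/(1/4)) = -0.07469

D_KL(P||Q) = 0.60422 - 0.13157 + 0.13835 - 0.07469 = 0.53631 ≈ 0.5363 bits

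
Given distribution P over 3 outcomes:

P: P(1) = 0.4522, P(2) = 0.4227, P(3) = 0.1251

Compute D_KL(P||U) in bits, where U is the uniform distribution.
0.1669 bits

U(i) = 1/3 for all i

D_KL(P||U) = Σ P(x) log₂(P(x) / (1/3))
           = Σ P(x) log₂(P(x)) + log₂(3)
           = log₂(3) - H(P)

H(P) = -Σ P(x) log₂(P(x)):
  -P(1)·log₂(P(1)) = -(0.4522)·log₂(0.4522) = 0.51775
  -P(2)·log₂(P(2)) = -(0.4227)·log₂(0.4227) = 0.52512
  -P(3)·log₂(P(3)) = -(0.1251)·log₂(0.1251) = 0.37516
H(P) = 0.51775 + 0.52512 + 0.37516 = 1.41803 bits

log₂(3) = 1.58496 bits

D_KL(P||U) = 1.58496 - 1.41803 = 0.16693 ≈ 0.1669 bits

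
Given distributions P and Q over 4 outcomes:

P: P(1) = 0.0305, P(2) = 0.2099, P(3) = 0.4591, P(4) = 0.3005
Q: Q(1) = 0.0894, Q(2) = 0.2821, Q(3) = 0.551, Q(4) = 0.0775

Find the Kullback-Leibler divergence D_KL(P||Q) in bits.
0.3298 bits

D_KL(P||Q) = Σ P(x) log₂(P(x)/Q(x))

Computing term by term:
  P(1)·log₂(P(1)/Q(1)) = 0.0305·log₂(0.0305/0.0894) = -0.04732
  P(2)·log₂(P(2)/Q(2)) = 0.2099·log₂(0.2099/0.2821) = -0.08952
  P(3)·log₂(P(3)/Q(3)) = 0.4591·log₂(0.4591/0.551) = -0.12086
  P(4)·log₂(P(4)/Q(4)) = 0.3005·log₂(0.3005/0.0775) = 0.58751

D_KL(P||Q) = -0.04732 - 0.08952 - 0.12086 + 0.58751 = 0.32981 ≈ 0.3298 bits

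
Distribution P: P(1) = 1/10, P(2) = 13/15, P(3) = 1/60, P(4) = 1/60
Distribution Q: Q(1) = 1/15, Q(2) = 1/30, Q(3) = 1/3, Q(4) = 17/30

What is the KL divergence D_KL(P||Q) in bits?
3.9754 bits

D_KL(P||Q) = Σ P(x) log₂(P(x)/Q(x))

Computing term by term:
  P(1)·log₂(P(1)/Q(1)) = (1/10)·log₂((1/10)/(1/15)) = 0.05850
  P(2)·log₂(P(2)/Q(2)) = (13/15)·log₂((13/15)/(1/30)) = 4.07371
  P(3)·log₂(P(3)/Q(3)) = (1/60)·log₂((1/60)/(1/3)) = -0.07203
  P(4)·log₂(P(4)/Q(4)) = (1/60)·log₂((1/60)/(17/30)) = -0.08479

D_KL(P||Q) = 0.05850 + 4.07371 - 0.07203 - 0.08479 = 3.97539 ≈ 3.9754 bits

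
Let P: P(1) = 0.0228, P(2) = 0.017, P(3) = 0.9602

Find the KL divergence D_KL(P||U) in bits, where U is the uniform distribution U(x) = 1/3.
1.3044 bits

U(i) = 1/3 for all i

D_KL(P||U) = Σ P(x) log₂(P(x) / (1/3))
           = Σ P(x) log₂(P(x)) + log₂(3)
           = log₂(3) - H(P)

H(P) = -Σ P(x) log₂(P(x)):
  -P(1)·log₂(P(1)) = -(0.0228)·log₂(0.0228) = 0.12437
  -P(2)·log₂(P(2)) = -(0.017)·log₂(0.017) = 0.09993
  -P(3)·log₂(P(3)) = -(0.9602)·log₂(0.9602) = 0.05626
H(P) = 0.12437 + 0.09993 + 0.05626 = 0.28056 bits

log₂(3) = 1.58496 bits

D_KL(P||U) = 1.58496 - 0.28056 = 1.30440 ≈ 1.3044 bits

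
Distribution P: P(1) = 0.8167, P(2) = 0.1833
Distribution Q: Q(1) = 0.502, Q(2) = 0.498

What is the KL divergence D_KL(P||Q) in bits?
0.3091 bits

D_KL(P||Q) = Σ P(x) log₂(P(x)/Q(x))

Computing term by term:
  P(1)·log₂(P(1)/Q(1)) = 0.8167·log₂(0.8167/0.502) = 0.57342
  P(2)·log₂(P(2)/Q(2)) = 0.1833·log₂(0.1833/0.498) = -0.26431

D_KL(P||Q) = 0.57342 - 0.26431 = 0.30911 ≈ 0.3091 bits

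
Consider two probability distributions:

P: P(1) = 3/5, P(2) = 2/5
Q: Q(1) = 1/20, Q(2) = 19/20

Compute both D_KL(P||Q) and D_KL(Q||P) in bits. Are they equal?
D_KL(P||Q) = 1.6518 bits, D_KL(Q||P) = 1.0063 bits. No, they are not equal.

D_KL(P||Q) = Σ P(x) log₂(P(x)/Q(x))

Computing term by term:
  P(1)·log₂(P(1)/Q(1)) = (3/5)·log₂((3/5)/(1/20)) = 2.15098
  P(2)·log₂(P(2)/Q(2)) = (2/5)·log₂((2/5)/(19/20)) = -0.49917

D_KL(P||Q) = 2.15098 - 0.49917 = 1.65181 ≈ 1.6518 bits

D_KL(Q||P) = Σ Q(x) log₂(Q(x)/P(x))

Computing term by term:
  Q(1)·log₂(Q(1)/P(1)) = (1/20)·log₂((1/20)/(3/5)) = -0.17925
  Q(2)·log₂(Q(2)/P(2)) = (19/20)·log₂((19/20)/(2/5)) = 1.18553

D_KL(Q||P) = -0.17925 + 1.18553 = 1.00628 ≈ 1.0063 bits

These are NOT equal (difference: 0.6455 bits). KL divergence is asymmetric: D_KL(P||Q) ≠ D_KL(Q||P) in general.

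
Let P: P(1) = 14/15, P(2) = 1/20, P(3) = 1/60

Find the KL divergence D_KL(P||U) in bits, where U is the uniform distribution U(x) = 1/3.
1.1775 bits

U(i) = 1/3 for all i

D_KL(P||U) = Σ P(x) log₂(P(x) / (1/3))
           = Σ P(x) log₂(P(x)) + log₂(3)
           = log₂(3) - H(P)

H(P) = -Σ P(x) log₂(P(x)):
  -P(1)·log₂(P(1)) = -(14/15)·log₂(14/15) = 0.09290
  -P(2)·log₂(P(2)) = -(1/20)·log₂(1/20) = 0.21610
  -P(3)·log₂(P(3)) = -(1/60)·log₂(1/60) = 0.09845
H(P) = 0.09290 + 0.21610 + 0.09845 = 0.40745 bits

log₂(3) = 1.58496 bits

D_KL(P||U) = 1.58496 - 0.40745 = 1.17751 ≈ 1.1775 bits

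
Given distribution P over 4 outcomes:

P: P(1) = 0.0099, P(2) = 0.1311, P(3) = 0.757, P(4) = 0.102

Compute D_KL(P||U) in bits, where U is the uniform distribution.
0.9098 bits

U(i) = 1/4 for all i

D_KL(P||U) = Σ P(x) log₂(P(x) / (1/4))
           = Σ P(x) log₂(P(x)) + log₂(4)
           = log₂(4) - H(P)

H(P) = -Σ P(x) log₂(P(x)):
  -P(1)·log₂(P(1)) = -(0.0099)·log₂(0.0099) = 0.06592
  -P(2)·log₂(P(2)) = -(0.1311)·log₂(0.1311) = 0.38429
  -P(3)·log₂(P(3)) = -(0.757)·log₂(0.757) = 0.30404
  -P(4)·log₂(P(4)) = -(0.102)·log₂(0.102) = 0.33592
H(P) = 0.06592 + 0.38429 + 0.30404 + 0.33592 = 1.09017 bits

log₂(4) = 2.00000 bits

D_KL(P||U) = 2.00000 - 1.09017 = 0.90983 ≈ 0.9098 bits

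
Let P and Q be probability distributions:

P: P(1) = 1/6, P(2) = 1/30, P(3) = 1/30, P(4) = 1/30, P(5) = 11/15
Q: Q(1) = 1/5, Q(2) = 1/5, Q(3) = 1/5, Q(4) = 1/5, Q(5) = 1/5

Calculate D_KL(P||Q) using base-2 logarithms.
1.0723 bits

D_KL(P||Q) = Σ P(x) log₂(P(x)/Q(x))

Computing term by term:
  P(1)·log₂(P(1)/Q(1)) = (1/6)·log₂((1/6)/(1/5)) = -0.04384
  P(2)·log₂(P(2)/Q(2)) = (1/30)·log₂((1/30)/(1/5)) = -0.08617
  P(3)·log₂(P(3)/Q(3)) = (1/30)·log₂((1/30)/(1/5)) = -0.08617
  P(4)·log₂(P(4)/Q(4)) = (1/30)·log₂((1/30)/(1/5)) = -0.08617
  P(5)·log₂(P(5)/Q(5)) = (11/15)·log₂((11/15)/(1/5)) = 1.37461

D_KL(P||Q) = -0.04384 - 0.08617 - 0.08617 - 0.08617 + 1.37461 = 1.07226 ≈ 1.0723 bits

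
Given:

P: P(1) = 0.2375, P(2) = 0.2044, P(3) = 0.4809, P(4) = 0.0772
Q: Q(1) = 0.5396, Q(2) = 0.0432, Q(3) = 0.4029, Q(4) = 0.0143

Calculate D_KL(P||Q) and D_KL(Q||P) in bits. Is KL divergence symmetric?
D_KL(P||Q) = 0.4877 bits, D_KL(Q||P) = 0.4043 bits. No, KL divergence is not symmetric.

D_KL(P||Q) = Σ P(x) log₂(P(x)/Q(x))

Computing term by term:
  P(1)·log₂(P(1)/Q(1)) = 0.2375·log₂(0.2375/0.5396) = -0.28119
  P(2)·log₂(P(2)/Q(2)) = 0.2044·log₂(0.2044/0.0432) = 0.45832
  P(3)·log₂(P(3)/Q(3)) = 0.4809·log₂(0.4809/0.4029) = 0.12278
  P(4)·log₂(P(4)/Q(4)) = 0.0772·log₂(0.0772/0.0143) = 0.18780

D_KL(P||Q) = -0.28119 + 0.45832 + 0.12278 + 0.18780 = 0.48771 ≈ 0.4877 bits

D_KL(Q||P) = Σ Q(x) log₂(Q(x)/P(x))

Computing term by term:
  Q(1)·log₂(Q(1)/P(1)) = 0.5396·log₂(0.5396/0.2375) = 0.63887
  Q(2)·log₂(Q(2)/P(2)) = 0.0432·log₂(0.0432/0.2044) = -0.09687
  Q(3)·log₂(Q(3)/P(3)) = 0.4029·log₂(0.4029/0.4809) = -0.10287
  Q(4)·log₂(Q(4)/P(4)) = 0.0143·log₂(0.0143/0.0772) = -0.03479

D_KL(Q||P) = 0.63887 - 0.09687 - 0.10287 - 0.03479 = 0.40434 ≈ 0.4043 bits

These are NOT equal (difference: 0.0834 bits). KL divergence is asymmetric: D_KL(P||Q) ≠ D_KL(Q||P) in general.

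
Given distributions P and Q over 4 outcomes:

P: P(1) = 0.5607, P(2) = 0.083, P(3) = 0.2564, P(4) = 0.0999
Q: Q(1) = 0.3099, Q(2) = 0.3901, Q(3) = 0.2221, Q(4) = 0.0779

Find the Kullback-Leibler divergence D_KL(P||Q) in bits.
0.3833 bits

D_KL(P||Q) = Σ P(x) log₂(P(x)/Q(x))

Computing term by term:
  P(1)·log₂(P(1)/Q(1)) = 0.5607·log₂(0.5607/0.3099) = 0.47964
  P(2)·log₂(P(2)/Q(2)) = 0.083·log₂(0.083/0.3901) = -0.18531
  P(3)·log₂(P(3)/Q(3)) = 0.2564·log₂(0.2564/0.2221) = 0.05312
  P(4)·log₂(P(4)/Q(4)) = 0.0999·log₂(0.0999/0.0779) = 0.03585

D_KL(P||Q) = 0.47964 - 0.18531 + 0.05312 + 0.03585 = 0.38330 ≈ 0.3833 bits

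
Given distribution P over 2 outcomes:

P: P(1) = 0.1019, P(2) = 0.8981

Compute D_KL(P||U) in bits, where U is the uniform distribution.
0.5250 bits

U(i) = 1/2 for all i

D_KL(P||U) = Σ P(x) log₂(P(x) / (1/2))
           = Σ P(x) log₂(P(x)) + log₂(2)
           = log₂(2) - H(P)

H(P) = -Σ P(x) log₂(P(x)):
  -P(1)·log₂(P(1)) = -(0.1019)·log₂(0.1019) = 0.33574
  -P(2)·log₂(P(2)) = -(0.8981)·log₂(0.8981) = 0.13925
H(P) = 0.33574 + 0.13925 = 0.47499 bits

log₂(2) = 1.00000 bits

D_KL(P||U) = 1.00000 - 0.47499 = 0.52501 ≈ 0.5250 bits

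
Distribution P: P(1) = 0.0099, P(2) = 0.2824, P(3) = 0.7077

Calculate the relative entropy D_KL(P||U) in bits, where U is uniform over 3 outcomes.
0.6509 bits

U(i) = 1/3 for all i

D_KL(P||U) = Σ P(x) log₂(P(x) / (1/3))
           = Σ P(x) log₂(P(x)) + log₂(3)
           = log₂(3) - H(P)

H(P) = -Σ P(x) log₂(P(x)):
  -P(1)·log₂(P(1)) = -(0.0099)·log₂(0.0099) = 0.06592
  -P(2)·log₂(P(2)) = -(0.2824)·log₂(0.2824) = 0.51515
  -P(3)·log₂(P(3)) = -(0.7077)·log₂(0.7077) = 0.35299
H(P) = 0.06592 + 0.51515 + 0.35299 = 0.93406 bits

log₂(3) = 1.58496 bits

D_KL(P||U) = 1.58496 - 0.93406 = 0.65090 ≈ 0.6509 bits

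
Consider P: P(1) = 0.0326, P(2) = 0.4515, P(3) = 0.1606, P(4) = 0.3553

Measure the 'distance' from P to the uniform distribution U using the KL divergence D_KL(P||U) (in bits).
0.3669 bits

U(i) = 1/4 for all i

D_KL(P||U) = Σ P(x) log₂(P(x) / (1/4))
           = Σ P(x) log₂(P(x)) + log₂(4)
           = log₂(4) - H(P)

H(P) = -Σ P(x) log₂(P(x)):
  -P(1)·log₂(P(1)) = -(0.0326)·log₂(0.0326) = 0.16101
  -P(2)·log₂(P(2)) = -(0.4515)·log₂(0.4515) = 0.51796
  -P(3)·log₂(P(3)) = -(0.1606)·log₂(0.1606) = 0.42374
  -P(4)·log₂(P(4)) = -(0.3553)·log₂(0.3553) = 0.53042
H(P) = 0.16101 + 0.51796 + 0.42374 + 0.53042 = 1.63313 bits

log₂(4) = 2.00000 bits

D_KL(P||U) = 2.00000 - 1.63313 = 0.36687 ≈ 0.3669 bits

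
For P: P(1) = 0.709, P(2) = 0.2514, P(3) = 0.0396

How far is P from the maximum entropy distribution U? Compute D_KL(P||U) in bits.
0.5480 bits

U(i) = 1/3 for all i

D_KL(P||U) = Σ P(x) log₂(P(x) / (1/3))
           = Σ P(x) log₂(P(x)) + log₂(3)
           = log₂(3) - H(P)

H(P) = -Σ P(x) log₂(P(x)):
  -P(1)·log₂(P(1)) = -(0.709)·log₂(0.709) = 0.35177
  -P(2)·log₂(P(2)) = -(0.2514)·log₂(0.2514) = 0.50077
  -P(3)·log₂(P(3)) = -(0.0396)·log₂(0.0396) = 0.18447
H(P) = 0.35177 + 0.50077 + 0.18447 = 1.03701 bits

log₂(3) = 1.58496 bits

D_KL(P||U) = 1.58496 - 1.03701 = 0.54795 ≈ 0.5480 bits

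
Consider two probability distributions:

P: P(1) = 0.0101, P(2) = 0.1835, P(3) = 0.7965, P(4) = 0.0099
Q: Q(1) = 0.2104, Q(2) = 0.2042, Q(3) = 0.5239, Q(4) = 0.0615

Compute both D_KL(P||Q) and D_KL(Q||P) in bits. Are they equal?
D_KL(P||Q) = 0.3828 bits, D_KL(Q||P) = 0.7986 bits. No, they are not equal.

D_KL(P||Q) = Σ P(x) log₂(P(x)/Q(x))

Computing term by term:
  P(1)·log₂(P(1)/Q(1)) = 0.0101·log₂(0.0101/0.2104) = -0.04425
  P(2)·log₂(P(2)/Q(2)) = 0.1835·log₂(0.1835/0.2042) = -0.02830
  P(3)·log₂(P(3)/Q(3)) = 0.7965·log₂(0.7965/0.5239) = 0.48139
  P(4)·log₂(P(4)/Q(4)) = 0.0099·log₂(0.0099/0.0615) = -0.02609

D_KL(P||Q) = -0.04425 - 0.02830 + 0.48139 - 0.02609 = 0.38275 ≈ 0.3828 bits

D_KL(Q||P) = Σ Q(x) log₂(Q(x)/P(x))

Computing term by term:
  Q(1)·log₂(Q(1)/P(1)) = 0.2104·log₂(0.2104/0.0101) = 0.92170
  Q(2)·log₂(Q(2)/P(2)) = 0.2042·log₂(0.2042/0.1835) = 0.03149
  Q(3)·log₂(Q(3)/P(3)) = 0.5239·log₂(0.5239/0.7965) = -0.31664
  Q(4)·log₂(Q(4)/P(4)) = 0.0615·log₂(0.0615/0.0099) = 0.16206

D_KL(Q||P) = 0.92170 + 0.03149 - 0.31664 + 0.16206 = 0.79861 ≈ 0.7986 bits

These are NOT equal (difference: 0.4158 bits). KL divergence is asymmetric: D_KL(P||Q) ≠ D_KL(Q||P) in general.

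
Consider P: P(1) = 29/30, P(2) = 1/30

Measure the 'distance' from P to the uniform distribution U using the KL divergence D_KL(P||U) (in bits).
0.7892 bits

U(i) = 1/2 for all i

D_KL(P||U) = Σ P(x) log₂(P(x) / (1/2))
           = Σ P(x) log₂(P(x)) + log₂(2)
           = log₂(2) - H(P)

H(P) = -Σ P(x) log₂(P(x)):
  -P(1)·log₂(P(1)) = -(29/30)·log₂(29/30) = 0.04728
  -P(2)·log₂(P(2)) = -(1/30)·log₂(1/30) = 0.16356
H(P) = 0.04728 + 0.16356 = 0.21084 bits

log₂(2) = 1.00000 bits

D_KL(P||U) = 1.00000 - 0.21084 = 0.78916 ≈ 0.7892 bits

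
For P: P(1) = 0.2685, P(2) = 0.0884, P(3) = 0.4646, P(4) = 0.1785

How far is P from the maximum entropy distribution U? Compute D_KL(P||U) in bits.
0.2237 bits

U(i) = 1/4 for all i

D_KL(P||U) = Σ P(x) log₂(P(x) / (1/4))
           = Σ P(x) log₂(P(x)) + log₂(4)
           = log₂(4) - H(P)

H(P) = -Σ P(x) log₂(P(x)):
  -P(1)·log₂(P(1)) = -(0.2685)·log₂(0.2685) = 0.50935
  -P(2)·log₂(P(2)) = -(0.0884)·log₂(0.0884) = 0.30938
  -P(3)·log₂(P(3)) = -(0.4646)·log₂(0.4646) = 0.51382
  -P(4)·log₂(P(4)) = -(0.1785)·log₂(0.1785) = 0.44375
H(P) = 0.50935 + 0.30938 + 0.51382 + 0.44375 = 1.77630 bits

log₂(4) = 2.00000 bits

D_KL(P||U) = 2.00000 - 1.77630 = 0.22370 ≈ 0.2237 bits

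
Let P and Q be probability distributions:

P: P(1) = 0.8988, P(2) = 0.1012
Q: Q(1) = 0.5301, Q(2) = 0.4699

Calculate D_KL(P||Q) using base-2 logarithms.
0.4605 bits

D_KL(P||Q) = Σ P(x) log₂(P(x)/Q(x))

Computing term by term:
  P(1)·log₂(P(1)/Q(1)) = 0.8988·log₂(0.8988/0.5301) = 0.68465
  P(2)·log₂(P(2)/Q(2)) = 0.1012·log₂(0.1012/0.4699) = -0.22417

D_KL(P||Q) = 0.68465 - 0.22417 = 0.46048 ≈ 0.4605 bits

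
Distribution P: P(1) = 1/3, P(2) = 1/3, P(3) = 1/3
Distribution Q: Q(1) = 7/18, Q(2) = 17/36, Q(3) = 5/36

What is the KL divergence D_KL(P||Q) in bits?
0.1794 bits

D_KL(P||Q) = Σ P(x) log₂(P(x)/Q(x))

Computing term by term:
  P(1)·log₂(P(1)/Q(1)) = (1/3)·log₂((1/3)/(7/18)) = -0.07413
  P(2)·log₂(P(2)/Q(2)) = (1/3)·log₂((1/3)/(17/36)) = -0.16750
  P(3)·log₂(P(3)/Q(3)) = (1/3)·log₂((1/3)/(5/36)) = 0.42101

D_KL(P||Q) = -0.07413 - 0.16750 + 0.42101 = 0.17938 ≈ 0.1794 bits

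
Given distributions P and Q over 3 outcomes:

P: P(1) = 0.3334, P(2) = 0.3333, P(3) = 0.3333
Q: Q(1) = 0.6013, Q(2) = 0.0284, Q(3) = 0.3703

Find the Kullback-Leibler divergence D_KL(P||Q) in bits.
0.8499 bits

D_KL(P||Q) = Σ P(x) log₂(P(x)/Q(x))

Computing term by term:
  P(1)·log₂(P(1)/Q(1)) = 0.3334·log₂(0.3334/0.6013) = -0.28367
  P(2)·log₂(P(2)/Q(2)) = 0.3333·log₂(0.3333/0.0284) = 1.18417
  P(3)·log₂(P(3)/Q(3)) = 0.3333·log₂(0.3333/0.3703) = -0.05062

D_KL(P||Q) = -0.28367 + 1.18417 - 0.05062 = 0.84988 ≈ 0.8499 bits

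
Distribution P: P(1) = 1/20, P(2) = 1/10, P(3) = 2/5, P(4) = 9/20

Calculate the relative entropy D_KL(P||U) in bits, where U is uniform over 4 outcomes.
0.4045 bits

U(i) = 1/4 for all i

D_KL(P||U) = Σ P(x) log₂(P(x) / (1/4))
           = Σ P(x) log₂(P(x)) + log₂(4)
           = log₂(4) - H(P)

H(P) = -Σ P(x) log₂(P(x)):
  -P(1)·log₂(P(1)) = -(1/20)·log₂(1/20) = 0.21610
  -P(2)·log₂(P(2)) = -(1/10)·log₂(1/10) = 0.33219
  -P(3)·log₂(P(3)) = -(2/5)·log₂(2/5) = 0.52877
  -P(4)·log₂(P(4)) = -(9/20)·log₂(9/20) = 0.51840
H(P) = 0.21610 + 0.33219 + 0.52877 + 0.51840 = 1.59546 bits

log₂(4) = 2.00000 bits

D_KL(P||U) = 2.00000 - 1.59546 = 0.40454 ≈ 0.4045 bits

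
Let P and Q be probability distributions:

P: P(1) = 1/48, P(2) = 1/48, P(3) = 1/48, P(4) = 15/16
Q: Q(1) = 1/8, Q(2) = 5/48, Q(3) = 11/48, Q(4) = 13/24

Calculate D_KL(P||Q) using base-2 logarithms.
0.5677 bits

D_KL(P||Q) = Σ P(x) log₂(P(x)/Q(x))

Computing term by term:
  P(1)·log₂(P(1)/Q(1)) = (1/48)·log₂((1/48)/(1/8)) = -0.05385
  P(2)·log₂(P(2)/Q(2)) = (1/48)·log₂((1/48)/(5/48)) = -0.04837
  P(3)·log₂(P(3)/Q(3)) = (1/48)·log₂((1/48)/(11/48)) = -0.07207
  P(4)·log₂(P(4)/Q(4)) = (15/16)·log₂((15/16)/(13/24)) = 0.74195

D_KL(P||Q) = -0.05385 - 0.04837 - 0.07207 + 0.74195 = 0.56766 ≈ 0.5677 bits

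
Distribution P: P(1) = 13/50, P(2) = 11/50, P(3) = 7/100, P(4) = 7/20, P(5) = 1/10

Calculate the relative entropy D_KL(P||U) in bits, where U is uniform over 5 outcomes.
0.2052 bits

U(i) = 1/5 for all i

D_KL(P||U) = Σ P(x) log₂(P(x) / (1/5))
           = Σ P(x) log₂(P(x)) + log₂(5)
           = log₂(5) - H(P)

H(P) = -Σ P(x) log₂(P(x)):
  -P(1)·log₂(P(1)) = -(13/50)·log₂(13/50) = 0.50529
  -P(2)·log₂(P(2)) = -(11/50)·log₂(11/50) = 0.48057
  -P(3)·log₂(P(3)) = -(7/100)·log₂(7/100) = 0.26856
  -P(4)·log₂(P(4)) = -(7/20)·log₂(7/20) = 0.53010
  -P(5)·log₂(P(5)) = -(1/10)·log₂(1/10) = 0.33219
H(P) = 0.50529 + 0.48057 + 0.26856 + 0.53010 + 0.33219 = 2.11671 bits

log₂(5) = 2.32193 bits

D_KL(P||U) = 2.32193 - 2.11671 = 0.20522 ≈ 0.2052 bits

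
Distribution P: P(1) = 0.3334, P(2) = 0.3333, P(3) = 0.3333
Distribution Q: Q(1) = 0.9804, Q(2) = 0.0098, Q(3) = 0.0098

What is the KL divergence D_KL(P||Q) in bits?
2.8728 bits

D_KL(P||Q) = Σ P(x) log₂(P(x)/Q(x))

Computing term by term:
  P(1)·log₂(P(1)/Q(1)) = 0.3334·log₂(0.3334/0.9804) = -0.51881
  P(2)·log₂(P(2)/Q(2)) = 0.3333·log₂(0.3333/0.0098) = 1.69580
  P(3)·log₂(P(3)/Q(3)) = 0.3333·log₂(0.3333/0.0098) = 1.69580

D_KL(P||Q) = -0.51881 + 1.69580 + 1.69580 = 2.87279 ≈ 2.8728 bits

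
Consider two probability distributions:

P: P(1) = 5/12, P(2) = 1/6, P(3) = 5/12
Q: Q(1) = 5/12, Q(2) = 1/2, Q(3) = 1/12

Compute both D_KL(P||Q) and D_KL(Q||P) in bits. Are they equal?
D_KL(P||Q) = 0.7033 bits, D_KL(Q||P) = 0.5990 bits. No, they are not equal.

D_KL(P||Q) = Σ P(x) log₂(P(x)/Q(x))

Computing term by term:
  P(1)·log₂(P(1)/Q(1)) = (5/12)·log₂((5/12)/(5/12)) = 0.00000
  P(2)·log₂(P(2)/Q(2)) = (1/6)·log₂((1/6)/(1/2)) = -0.26416
  P(3)·log₂(P(3)/Q(3)) = (5/12)·log₂((5/12)/(1/12)) = 0.96747

D_KL(P||Q) = 0.00000 - 0.26416 + 0.96747 = 0.70331 ≈ 0.7033 bits

D_KL(Q||P) = Σ Q(x) log₂(Q(x)/P(x))

Computing term by term:
  Q(1)·log₂(Q(1)/P(1)) = (5/12)·log₂((5/12)/(5/12)) = 0.00000
  Q(2)·log₂(Q(2)/P(2)) = (1/2)·log₂((1/2)/(1/6)) = 0.79248
  Q(3)·log₂(Q(3)/P(3)) = (1/12)·log₂((1/12)/(5/12)) = -0.19349

D_KL(Q||P) = 0.00000 + 0.79248 - 0.19349 = 0.59899 ≈ 0.5990 bits

These are NOT equal (difference: 0.1043 bits). KL divergence is asymmetric: D_KL(P||Q) ≠ D_KL(Q||P) in general.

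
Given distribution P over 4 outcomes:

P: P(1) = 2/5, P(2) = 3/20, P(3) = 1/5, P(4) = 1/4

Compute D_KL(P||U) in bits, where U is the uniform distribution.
0.0963 bits

U(i) = 1/4 for all i

D_KL(P||U) = Σ P(x) log₂(P(x) / (1/4))
           = Σ P(x) log₂(P(x)) + log₂(4)
           = log₂(4) - H(P)

H(P) = -Σ P(x) log₂(P(x)):
  -P(1)·log₂(P(1)) = -(2/5)·log₂(2/5) = 0.52877
  -P(2)·log₂(P(2)) = -(3/20)·log₂(3/20) = 0.41054
  -P(3)·log₂(P(3)) = -(1/5)·log₂(1/5) = 0.46439
  -P(4)·log₂(P(4)) = -(1/4)·log₂(1/4) = 0.50000
H(P) = 0.52877 + 0.41054 + 0.46439 + 0.50000 = 1.90370 bits

log₂(4) = 2.00000 bits

D_KL(P||U) = 2.00000 - 1.90370 = 0.09630 ≈ 0.0963 bits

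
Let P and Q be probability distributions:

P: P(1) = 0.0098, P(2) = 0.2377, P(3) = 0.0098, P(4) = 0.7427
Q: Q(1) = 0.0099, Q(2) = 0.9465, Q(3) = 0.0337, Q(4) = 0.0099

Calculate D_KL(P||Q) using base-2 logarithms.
4.1350 bits

D_KL(P||Q) = Σ P(x) log₂(P(x)/Q(x))

Computing term by term:
  P(1)·log₂(P(1)/Q(1)) = 0.0098·log₂(0.0098/0.0099) = -0.00014
  P(2)·log₂(P(2)/Q(2)) = 0.2377·log₂(0.2377/0.9465) = -0.47385
  P(3)·log₂(P(3)/Q(3)) = 0.0098·log₂(0.0098/0.0337) = -0.01746
  P(4)·log₂(P(4)/Q(4)) = 0.7427·log₂(0.7427/0.0099) = 4.62643

D_KL(P||Q) = -0.00014 - 0.47385 - 0.01746 + 4.62643 = 4.13498 ≈ 4.1350 bits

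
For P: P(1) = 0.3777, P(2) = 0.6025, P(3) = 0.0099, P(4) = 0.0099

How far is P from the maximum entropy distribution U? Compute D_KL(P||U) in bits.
0.8972 bits

U(i) = 1/4 for all i

D_KL(P||U) = Σ P(x) log₂(P(x) / (1/4))
           = Σ P(x) log₂(P(x)) + log₂(4)
           = log₂(4) - H(P)

H(P) = -Σ P(x) log₂(P(x)):
  -P(1)·log₂(P(1)) = -(0.3777)·log₂(0.3777) = 0.53055
  -P(2)·log₂(P(2)) = -(0.6025)·log₂(0.6025) = 0.44041
  -P(3)·log₂(P(3)) = -(0.0099)·log₂(0.0099) = 0.06592
  -P(4)·log₂(P(4)) = -(0.0099)·log₂(0.0099) = 0.06592
H(P) = 0.53055 + 0.44041 + 0.06592 + 0.06592 = 1.10280 bits

log₂(4) = 2.00000 bits

D_KL(P||U) = 2.00000 - 1.10280 = 0.89720 ≈ 0.8972 bits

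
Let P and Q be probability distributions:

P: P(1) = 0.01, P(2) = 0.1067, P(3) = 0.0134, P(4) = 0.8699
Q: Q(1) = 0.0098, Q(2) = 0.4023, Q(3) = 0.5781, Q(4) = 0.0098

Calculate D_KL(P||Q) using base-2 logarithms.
5.3531 bits

D_KL(P||Q) = Σ P(x) log₂(P(x)/Q(x))

Computing term by term:
  P(1)·log₂(P(1)/Q(1)) = 0.01·log₂(0.01/0.0098) = 0.00029
  P(2)·log₂(P(2)/Q(2)) = 0.1067·log₂(0.1067/0.4023) = -0.20430
  P(3)·log₂(P(3)/Q(3)) = 0.0134·log₂(0.0134/0.5781) = -0.07278
  P(4)·log₂(P(4)/Q(4)) = 0.8699·log₂(0.8699/0.0098) = 5.62993

D_KL(P||Q) = 0.00029 - 0.20430 - 0.07278 + 5.62993 = 5.35314 ≈ 5.3531 bits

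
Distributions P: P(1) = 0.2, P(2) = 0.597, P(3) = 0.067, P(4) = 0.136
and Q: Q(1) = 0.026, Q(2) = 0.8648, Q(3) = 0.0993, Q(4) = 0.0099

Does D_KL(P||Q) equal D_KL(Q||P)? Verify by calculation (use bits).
D_KL(P||Q) = 0.7456 bits, D_KL(Q||P) = 0.4048 bits. No — D_KL(P||Q) ≠ D_KL(Q||P) for this pair.

D_KL(P||Q) = Σ P(x) log₂(P(x)/Q(x))

Computing term by term:
  P(1)·log₂(P(1)/Q(1)) = 0.2·log₂(0.2/0.026) = 0.58868
  P(2)·log₂(P(2)/Q(2)) = 0.597·log₂(0.597/0.8648) = -0.31918
  P(3)·log₂(P(3)/Q(3)) = 0.067·log₂(0.067/0.0993) = -0.03803
  P(4)·log₂(P(4)/Q(4)) = 0.136·log₂(0.136/0.0099) = 0.51408

D_KL(P||Q) = 0.58868 - 0.31918 - 0.03803 + 0.51408 = 0.74555 ≈ 0.7456 bits

D_KL(Q||P) = Σ Q(x) log₂(Q(x)/P(x))

Computing term by term:
  Q(1)·log₂(Q(1)/P(1)) = 0.026·log₂(0.026/0.2) = -0.07653
  Q(2)·log₂(Q(2)/P(2)) = 0.8648·log₂(0.8648/0.597) = 0.46235
  Q(3)·log₂(Q(3)/P(3)) = 0.0993·log₂(0.0993/0.067) = 0.05637
  Q(4)·log₂(Q(4)/P(4)) = 0.0099·log₂(0.0099/0.136) = -0.03742

D_KL(Q||P) = -0.07653 + 0.46235 + 0.05637 - 0.03742 = 0.40477 ≈ 0.4048 bits

These are NOT equal (difference: 0.3408 bits). KL divergence is asymmetric: D_KL(P||Q) ≠ D_KL(Q||P) in general.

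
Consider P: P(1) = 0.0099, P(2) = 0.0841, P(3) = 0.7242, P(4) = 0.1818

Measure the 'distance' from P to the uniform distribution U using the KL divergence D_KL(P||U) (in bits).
0.8494 bits

U(i) = 1/4 for all i

D_KL(P||U) = Σ P(x) log₂(P(x) / (1/4))
           = Σ P(x) log₂(P(x)) + log₂(4)
           = log₂(4) - H(P)

H(P) = -Σ P(x) log₂(P(x)):
  -P(1)·log₂(P(1)) = -(0.0099)·log₂(0.0099) = 0.06592
  -P(2)·log₂(P(2)) = -(0.0841)·log₂(0.0841) = 0.30038
  -P(3)·log₂(P(3)) = -(0.7242)·log₂(0.7242) = 0.33714
  -P(4)·log₂(P(4)) = -(0.1818)·log₂(0.1818) = 0.44715
H(P) = 0.06592 + 0.30038 + 0.33714 + 0.44715 = 1.15059 bits

log₂(4) = 2.00000 bits

D_KL(P||U) = 2.00000 - 1.15059 = 0.84941 ≈ 0.8494 bits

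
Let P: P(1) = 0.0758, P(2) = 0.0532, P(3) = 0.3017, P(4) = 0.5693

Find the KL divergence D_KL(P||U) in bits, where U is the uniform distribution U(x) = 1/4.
0.5085 bits

U(i) = 1/4 for all i

D_KL(P||U) = Σ P(x) log₂(P(x) / (1/4))
           = Σ P(x) log₂(P(x)) + log₂(4)
           = log₂(4) - H(P)

H(P) = -Σ P(x) log₂(P(x)):
  -P(1)·log₂(P(1)) = -(0.0758)·log₂(0.0758) = 0.28210
  -P(2)·log₂(P(2)) = -(0.0532)·log₂(0.0532) = 0.22517
  -P(3)·log₂(P(3)) = -(0.3017)·log₂(0.3017) = 0.52158
  -P(4)·log₂(P(4)) = -(0.5693)·log₂(0.5693) = 0.46269
H(P) = 0.28210 + 0.22517 + 0.52158 + 0.46269 = 1.49154 bits

log₂(4) = 2.00000 bits

D_KL(P||U) = 2.00000 - 1.49154 = 0.50846 ≈ 0.5085 bits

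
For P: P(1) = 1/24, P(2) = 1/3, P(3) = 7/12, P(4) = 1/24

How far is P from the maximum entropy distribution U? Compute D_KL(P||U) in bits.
0.6360 bits

U(i) = 1/4 for all i

D_KL(P||U) = Σ P(x) log₂(P(x) / (1/4))
           = Σ P(x) log₂(P(x)) + log₂(4)
           = log₂(4) - H(P)

H(P) = -Σ P(x) log₂(P(x)):
  -P(1)·log₂(P(1)) = -(1/24)·log₂(1/24) = 0.19104
  -P(2)·log₂(P(2)) = -(1/3)·log₂(1/3) = 0.52832
  -P(3)·log₂(P(3)) = -(7/12)·log₂(7/12) = 0.45360
  -P(4)·log₂(P(4)) = -(1/24)·log₂(1/24) = 0.19104
H(P) = 0.19104 + 0.52832 + 0.45360 + 0.19104 = 1.36400 bits

log₂(4) = 2.00000 bits

D_KL(P||U) = 2.00000 - 1.36400 = 0.63600 ≈ 0.6360 bits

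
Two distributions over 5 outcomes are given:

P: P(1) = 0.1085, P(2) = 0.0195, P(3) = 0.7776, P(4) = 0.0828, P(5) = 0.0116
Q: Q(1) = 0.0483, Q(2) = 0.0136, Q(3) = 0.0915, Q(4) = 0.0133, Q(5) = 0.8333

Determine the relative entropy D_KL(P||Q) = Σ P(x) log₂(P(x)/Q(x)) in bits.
2.6843 bits

D_KL(P||Q) = Σ P(x) log₂(P(x)/Q(x))

Computing term by term:
  P(1)·log₂(P(1)/Q(1)) = 0.1085·log₂(0.1085/0.0483) = 0.12668
  P(2)·log₂(P(2)/Q(2)) = 0.0195·log₂(0.0195/0.0136) = 0.01014
  P(3)·log₂(P(3)/Q(3)) = 0.7776·log₂(0.7776/0.0915) = 2.40059
  P(4)·log₂(P(4)/Q(4)) = 0.0828·log₂(0.0828/0.0133) = 0.21844
  P(5)·log₂(P(5)/Q(5)) = 0.0116·log₂(0.0116/0.8333) = -0.07153

D_KL(P||Q) = 0.12668 + 0.01014 + 2.40059 + 0.21844 - 0.07153 = 2.68432 ≈ 2.6843 bits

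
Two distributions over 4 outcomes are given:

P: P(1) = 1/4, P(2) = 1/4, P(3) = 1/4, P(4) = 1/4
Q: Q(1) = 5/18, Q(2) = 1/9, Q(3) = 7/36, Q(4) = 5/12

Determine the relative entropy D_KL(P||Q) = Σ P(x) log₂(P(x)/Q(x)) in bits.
0.1609 bits

D_KL(P||Q) = Σ P(x) log₂(P(x)/Q(x))

Computing term by term:
  P(1)·log₂(P(1)/Q(1)) = (1/4)·log₂((1/4)/(5/18)) = -0.03800
  P(2)·log₂(P(2)/Q(2)) = (1/4)·log₂((1/4)/(1/9)) = 0.29248
  P(3)·log₂(P(3)/Q(3)) = (1/4)·log₂((1/4)/(7/36)) = 0.09064
  P(4)·log₂(P(4)/Q(4)) = (1/4)·log₂((1/4)/(5/12)) = -0.18424

D_KL(P||Q) = -0.03800 + 0.29248 + 0.09064 - 0.18424 = 0.16088 ≈ 0.1609 bits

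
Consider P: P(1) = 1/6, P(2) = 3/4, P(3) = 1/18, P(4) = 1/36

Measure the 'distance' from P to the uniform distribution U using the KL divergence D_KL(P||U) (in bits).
0.8826 bits

U(i) = 1/4 for all i

D_KL(P||U) = Σ P(x) log₂(P(x) / (1/4))
           = Σ P(x) log₂(P(x)) + log₂(4)
           = log₂(4) - H(P)

H(P) = -Σ P(x) log₂(P(x)):
  -P(1)·log₂(P(1)) = -(1/6)·log₂(1/6) = 0.43083
  -P(2)·log₂(P(2)) = -(3/4)·log₂(3/4) = 0.31128
  -P(3)·log₂(P(3)) = -(1/18)·log₂(1/18) = 0.23166
  -P(4)·log₂(P(4)) = -(1/36)·log₂(1/36) = 0.14361
H(P) = 0.43083 + 0.31128 + 0.23166 + 0.14361 = 1.11738 bits

log₂(4) = 2.00000 bits

D_KL(P||U) = 2.00000 - 1.11738 = 0.88262 ≈ 0.8826 bits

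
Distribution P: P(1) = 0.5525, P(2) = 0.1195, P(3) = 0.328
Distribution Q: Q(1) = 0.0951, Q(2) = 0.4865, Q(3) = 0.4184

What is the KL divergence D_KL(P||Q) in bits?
1.0453 bits

D_KL(P||Q) = Σ P(x) log₂(P(x)/Q(x))

Computing term by term:
  P(1)·log₂(P(1)/Q(1)) = 0.5525·log₂(0.5525/0.0951) = 1.40250
  P(2)·log₂(P(2)/Q(2)) = 0.1195·log₂(0.1195/0.4865) = -0.24204
  P(3)·log₂(P(3)/Q(3)) = 0.328·log₂(0.328/0.4184) = -0.11519

D_KL(P||Q) = 1.40250 - 0.24204 - 0.11519 = 1.04527 ≈ 1.0453 bits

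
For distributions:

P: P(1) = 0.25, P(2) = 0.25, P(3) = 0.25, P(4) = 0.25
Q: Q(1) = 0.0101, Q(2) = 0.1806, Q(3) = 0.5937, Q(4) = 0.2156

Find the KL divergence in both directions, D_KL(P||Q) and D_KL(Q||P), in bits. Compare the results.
D_KL(P||Q) = 1.0161 bits, D_KL(Q||P) = 0.5633 bits. D_KL(P||Q) is larger than D_KL(Q||P) by 0.4528 bits; the two directions differ.

D_KL(P||Q) = Σ P(x) log₂(P(x)/Q(x))

Computing term by term:
  P(1)·log₂(P(1)/Q(1)) = 0.25·log₂(0.25/0.0101) = 1.15738
  P(2)·log₂(P(2)/Q(2)) = 0.25·log₂(0.25/0.1806) = 0.11728
  P(3)·log₂(P(3)/Q(3)) = 0.25·log₂(0.25/0.5937) = -0.31195
  P(4)·log₂(P(4)/Q(4)) = 0.25·log₂(0.25/0.2156) = 0.05339

D_KL(P||Q) = 1.15738 + 0.11728 - 0.31195 + 0.05339 = 1.01610 ≈ 1.0161 bits

D_KL(Q||P) = Σ Q(x) log₂(Q(x)/P(x))

Computing term by term:
  Q(1)·log₂(Q(1)/P(1)) = 0.0101·log₂(0.0101/0.25) = -0.04676
  Q(2)·log₂(Q(2)/P(2)) = 0.1806·log₂(0.1806/0.25) = -0.08472
  Q(3)·log₂(Q(3)/P(3)) = 0.5937·log₂(0.5937/0.25) = 0.74082
  Q(4)·log₂(Q(4)/P(4)) = 0.2156·log₂(0.2156/0.25) = -0.04605

D_KL(Q||P) = -0.04676 - 0.08472 + 0.74082 - 0.04605 = 0.56329 ≈ 0.5633 bits

These are NOT equal (difference: 0.4528 bits). KL divergence is asymmetric: D_KL(P||Q) ≠ D_KL(Q||P) in general.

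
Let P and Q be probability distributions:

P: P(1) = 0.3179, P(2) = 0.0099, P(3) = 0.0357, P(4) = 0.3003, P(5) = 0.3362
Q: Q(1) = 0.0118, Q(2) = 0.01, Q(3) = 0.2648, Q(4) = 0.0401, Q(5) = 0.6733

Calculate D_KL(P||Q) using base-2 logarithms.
1.9427 bits

D_KL(P||Q) = Σ P(x) log₂(P(x)/Q(x))

Computing term by term:
  P(1)·log₂(P(1)/Q(1)) = 0.3179·log₂(0.3179/0.0118) = 1.51057
  P(2)·log₂(P(2)/Q(2)) = 0.0099·log₂(0.0099/0.01) = -0.00014
  P(3)·log₂(P(3)/Q(3)) = 0.0357·log₂(0.0357/0.2648) = -0.10321
  P(4)·log₂(P(4)/Q(4)) = 0.3003·log₂(0.3003/0.0401) = 0.87229
  P(5)·log₂(P(5)/Q(5)) = 0.3362·log₂(0.3362/0.6733) = -0.33685

D_KL(P||Q) = 1.51057 - 0.00014 - 0.10321 + 0.87229 - 0.33685 = 1.94266 ≈ 1.9427 bits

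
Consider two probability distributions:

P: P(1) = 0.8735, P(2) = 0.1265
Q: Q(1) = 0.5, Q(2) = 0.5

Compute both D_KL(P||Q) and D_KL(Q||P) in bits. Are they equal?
D_KL(P||Q) = 0.4522 bits, D_KL(Q||P) = 0.5890 bits. No, they are not equal.

D_KL(P||Q) = Σ P(x) log₂(P(x)/Q(x))

Computing term by term:
  P(1)·log₂(P(1)/Q(1)) = 0.8735·log₂(0.8735/0.5) = 0.70306
  P(2)·log₂(P(2)/Q(2)) = 0.1265·log₂(0.1265/0.5) = -0.25082

D_KL(P||Q) = 0.70306 - 0.25082 = 0.45224 ≈ 0.4522 bits

D_KL(Q||P) = Σ Q(x) log₂(Q(x)/P(x))

Computing term by term:
  Q(1)·log₂(Q(1)/P(1)) = 0.5·log₂(0.5/0.8735) = -0.40244
  Q(2)·log₂(Q(2)/P(2)) = 0.5·log₂(0.5/0.1265) = 0.99140

D_KL(Q||P) = -0.40244 + 0.99140 = 0.58896 ≈ 0.5890 bits

These are NOT equal (difference: 0.1368 bits). KL divergence is asymmetric: D_KL(P||Q) ≠ D_KL(Q||P) in general.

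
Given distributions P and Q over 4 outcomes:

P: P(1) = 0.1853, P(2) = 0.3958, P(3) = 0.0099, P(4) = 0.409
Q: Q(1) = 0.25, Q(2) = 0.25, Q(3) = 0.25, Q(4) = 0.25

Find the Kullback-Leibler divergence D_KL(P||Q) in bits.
0.4266 bits

D_KL(P||Q) = Σ P(x) log₂(P(x)/Q(x))

Computing term by term:
  P(1)·log₂(P(1)/Q(1)) = 0.1853·log₂(0.1853/0.25) = -0.08006
  P(2)·log₂(P(2)/Q(2)) = 0.3958·log₂(0.3958/0.25) = 0.26235
  P(3)·log₂(P(3)/Q(3)) = 0.0099·log₂(0.0099/0.25) = -0.04612
  P(4)·log₂(P(4)/Q(4)) = 0.409·log₂(0.409/0.25) = 0.29046

D_KL(P||Q) = -0.08006 + 0.26235 - 0.04612 + 0.29046 = 0.42663 ≈ 0.4266 bits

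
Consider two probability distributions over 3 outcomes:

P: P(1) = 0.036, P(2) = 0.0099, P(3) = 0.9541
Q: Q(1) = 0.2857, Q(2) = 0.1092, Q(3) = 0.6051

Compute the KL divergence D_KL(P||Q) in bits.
0.4849 bits

D_KL(P||Q) = Σ P(x) log₂(P(x)/Q(x))

Computing term by term:
  P(1)·log₂(P(1)/Q(1)) = 0.036·log₂(0.036/0.2857) = -0.10758
  P(2)·log₂(P(2)/Q(2)) = 0.0099·log₂(0.0099/0.1092) = -0.03429
  P(3)·log₂(P(3)/Q(3)) = 0.9541·log₂(0.9541/0.6051) = 0.62681

D_KL(P||Q) = -0.10758 - 0.03429 + 0.62681 = 0.48494 ≈ 0.4849 bits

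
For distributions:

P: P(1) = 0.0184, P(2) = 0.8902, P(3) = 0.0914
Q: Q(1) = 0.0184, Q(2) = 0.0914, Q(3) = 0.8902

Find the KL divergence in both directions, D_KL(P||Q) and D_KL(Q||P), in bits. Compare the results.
D_KL(P||Q) = 2.6232 bits, D_KL(Q||P) = 2.6232 bits. The two directions give exactly the same value for this pair.

D_KL(P||Q) = Σ P(x) log₂(P(x)/Q(x))

Computing term by term:
  P(1)·log₂(P(1)/Q(1)) = 0.0184·log₂(0.0184/0.0184) = 0.00000
  P(2)·log₂(P(2)/Q(2)) = 0.8902·log₂(0.8902/0.0914) = 2.92330
  P(3)·log₂(P(3)/Q(3)) = 0.0914·log₂(0.0914/0.8902) = -0.30015

D_KL(P||Q) = 0.00000 + 2.92330 - 0.30015 = 2.62315 ≈ 2.6232 bits

D_KL(Q||P) = Σ Q(x) log₂(Q(x)/P(x))

Computing term by term:
  Q(1)·log₂(Q(1)/P(1)) = 0.0184·log₂(0.0184/0.0184) = 0.00000
  Q(2)·log₂(Q(2)/P(2)) = 0.0914·log₂(0.0914/0.8902) = -0.30015
  Q(3)·log₂(Q(3)/P(3)) = 0.8902·log₂(0.8902/0.0914) = 2.92330

D_KL(Q||P) = 0.00000 - 0.30015 + 2.92330 = 2.62315 ≈ 2.6232 bits

These ARE equal here. Q is P with outcomes relabeled (Q(2) = P(3), Q(3) = P(2)) by a relabeling that is its own inverse, so the two sums contain exactly the same terms in a different order. This is a special case — KL divergence is not symmetric in general: D_KL(P||Q) ≠ D_KL(Q||P) for most P, Q.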